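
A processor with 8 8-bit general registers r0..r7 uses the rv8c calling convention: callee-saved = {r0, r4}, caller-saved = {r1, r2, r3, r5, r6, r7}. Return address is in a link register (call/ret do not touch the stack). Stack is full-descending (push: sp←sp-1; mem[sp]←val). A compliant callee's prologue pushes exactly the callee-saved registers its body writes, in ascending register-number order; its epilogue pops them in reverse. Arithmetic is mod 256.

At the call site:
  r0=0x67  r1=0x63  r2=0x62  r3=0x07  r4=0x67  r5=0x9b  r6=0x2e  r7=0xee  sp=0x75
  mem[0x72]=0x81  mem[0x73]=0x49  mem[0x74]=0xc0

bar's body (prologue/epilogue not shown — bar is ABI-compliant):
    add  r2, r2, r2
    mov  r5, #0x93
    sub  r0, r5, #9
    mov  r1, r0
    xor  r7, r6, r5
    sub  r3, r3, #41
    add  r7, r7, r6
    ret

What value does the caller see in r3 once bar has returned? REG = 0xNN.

prologue: push r0 → mem[0x74]=0x67, sp=0x74
body[0] add  r2, r2, r2 → r2=0xc4
body[1] mov  r5, #0x93 → r5=0x93
body[2] sub  r0, r5, #9 → r0=0x8a
body[3] mov  r1, r0 → r1=0x8a
body[4] xor  r7, r6, r5 → r7=0xbd
body[5] sub  r3, r3, #41 → r3=0xde
body[6] add  r7, r7, r6 → r7=0xeb
epilogue: pop r0=0x67, sp=0x75
r3 is caller-saved → body value

REG = 0xde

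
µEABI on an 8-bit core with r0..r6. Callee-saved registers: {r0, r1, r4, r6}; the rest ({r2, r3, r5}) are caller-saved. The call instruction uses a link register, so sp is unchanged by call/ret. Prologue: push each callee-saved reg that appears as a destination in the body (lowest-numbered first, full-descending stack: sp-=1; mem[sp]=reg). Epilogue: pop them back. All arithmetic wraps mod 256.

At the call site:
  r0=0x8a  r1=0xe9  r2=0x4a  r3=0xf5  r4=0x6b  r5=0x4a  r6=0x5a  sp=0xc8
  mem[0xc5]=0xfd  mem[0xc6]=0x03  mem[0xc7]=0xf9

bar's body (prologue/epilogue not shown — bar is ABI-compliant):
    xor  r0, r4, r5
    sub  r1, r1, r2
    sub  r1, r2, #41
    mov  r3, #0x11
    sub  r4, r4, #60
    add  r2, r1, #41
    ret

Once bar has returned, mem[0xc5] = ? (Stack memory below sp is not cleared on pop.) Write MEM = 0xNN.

MEM = 0x6b

prologue: push r0 → mem[0xc7]=0x8a, sp=0xc7
prologue: push r1 → mem[0xc6]=0xe9, sp=0xc6
prologue: push r4 → mem[0xc5]=0x6b, sp=0xc5
body[0] xor  r0, r4, r5 → r0=0x21
body[1] sub  r1, r1, r2 → r1=0x9f
body[2] sub  r1, r2, #41 → r1=0x21
body[3] mov  r3, #0x11 → r3=0x11
body[4] sub  r4, r4, #60 → r4=0x2f
body[5] add  r2, r1, #41 → r2=0x4a
epilogue: pop r4=0x6b, sp=0xc6
epilogue: pop r1=0xe9, sp=0xc7
epilogue: pop r0=0x8a, sp=0xc8
prologue pushed ['r0', 'r1', 'r4'] at ['0xc7', '0xc6', '0xc5']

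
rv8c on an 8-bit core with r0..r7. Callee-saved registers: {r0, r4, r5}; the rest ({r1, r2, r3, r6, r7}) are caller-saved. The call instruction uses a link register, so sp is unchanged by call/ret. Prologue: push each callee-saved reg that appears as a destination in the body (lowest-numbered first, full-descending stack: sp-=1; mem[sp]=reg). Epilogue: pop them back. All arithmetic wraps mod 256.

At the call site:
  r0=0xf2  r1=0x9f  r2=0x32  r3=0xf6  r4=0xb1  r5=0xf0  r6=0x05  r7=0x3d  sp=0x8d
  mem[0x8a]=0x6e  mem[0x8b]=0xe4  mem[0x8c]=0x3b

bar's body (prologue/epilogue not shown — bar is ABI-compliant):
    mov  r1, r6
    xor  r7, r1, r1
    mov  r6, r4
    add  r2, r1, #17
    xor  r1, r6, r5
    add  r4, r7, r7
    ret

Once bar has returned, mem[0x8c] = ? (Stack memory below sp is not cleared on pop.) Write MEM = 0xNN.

prologue: push r4 -> mem[0x8c]=0xb1, sp=0x8c
body[0] mov  r1, r6 -> r1=0x05
body[1] xor  r7, r1, r1 -> r7=0x00
body[2] mov  r6, r4 -> r6=0xb1
body[3] add  r2, r1, #17 -> r2=0x16
body[4] xor  r1, r6, r5 -> r1=0x41
body[5] add  r4, r7, r7 -> r4=0x00
epilogue: pop r4=0xb1, sp=0x8d
prologue pushed ['r4'] at ['0x8c']

MEM = 0xb1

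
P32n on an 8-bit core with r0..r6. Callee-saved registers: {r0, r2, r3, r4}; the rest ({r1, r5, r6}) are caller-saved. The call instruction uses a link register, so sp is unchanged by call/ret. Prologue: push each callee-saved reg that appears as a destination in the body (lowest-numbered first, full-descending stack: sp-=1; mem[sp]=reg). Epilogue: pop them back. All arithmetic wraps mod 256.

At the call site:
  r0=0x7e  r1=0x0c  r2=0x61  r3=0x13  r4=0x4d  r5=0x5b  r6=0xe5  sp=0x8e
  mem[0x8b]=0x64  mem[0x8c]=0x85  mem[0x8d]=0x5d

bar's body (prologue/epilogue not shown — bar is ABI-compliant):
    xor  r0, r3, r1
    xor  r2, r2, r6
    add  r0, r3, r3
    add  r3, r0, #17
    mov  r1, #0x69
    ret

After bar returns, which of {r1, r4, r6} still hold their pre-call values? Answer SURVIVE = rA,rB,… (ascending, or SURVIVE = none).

prologue: push r0 → mem[0x8d]=0x7e, sp=0x8d
prologue: push r2 → mem[0x8c]=0x61, sp=0x8c
prologue: push r3 → mem[0x8b]=0x13, sp=0x8b
body[0] xor  r0, r3, r1 → r0=0x1f
body[1] xor  r2, r2, r6 → r2=0x84
body[2] add  r0, r3, r3 → r0=0x26
body[3] add  r3, r0, #17 → r3=0x37
body[4] mov  r1, #0x69 → r1=0x69
epilogue: pop r3=0x13, sp=0x8c
epilogue: pop r2=0x61, sp=0x8d
epilogue: pop r0=0x7e, sp=0x8e
r1: caller-saved, written=True
r4: callee-saved, written=False
r6: caller-saved, written=False

SURVIVE = r4,r6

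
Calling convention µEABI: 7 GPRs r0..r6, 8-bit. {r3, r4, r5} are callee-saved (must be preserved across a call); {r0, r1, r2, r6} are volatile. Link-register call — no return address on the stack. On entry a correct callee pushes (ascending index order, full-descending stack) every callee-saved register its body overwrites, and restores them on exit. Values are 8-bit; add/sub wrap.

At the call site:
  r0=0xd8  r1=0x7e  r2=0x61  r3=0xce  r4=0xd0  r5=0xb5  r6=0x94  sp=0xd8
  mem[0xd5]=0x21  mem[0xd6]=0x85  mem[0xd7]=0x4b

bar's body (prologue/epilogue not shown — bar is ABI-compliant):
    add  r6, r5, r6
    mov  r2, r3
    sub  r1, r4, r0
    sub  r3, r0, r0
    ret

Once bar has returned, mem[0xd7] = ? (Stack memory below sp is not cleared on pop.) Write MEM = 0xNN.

prologue: push r3 -> mem[0xd7]=0xce, sp=0xd7
body[0] add  r6, r5, r6 -> r6=0x49
body[1] mov  r2, r3 -> r2=0xce
body[2] sub  r1, r4, r0 -> r1=0xf8
body[3] sub  r3, r0, r0 -> r3=0x00
epilogue: pop r3=0xce, sp=0xd8
prologue pushed ['r3'] at ['0xd7']

MEM = 0xce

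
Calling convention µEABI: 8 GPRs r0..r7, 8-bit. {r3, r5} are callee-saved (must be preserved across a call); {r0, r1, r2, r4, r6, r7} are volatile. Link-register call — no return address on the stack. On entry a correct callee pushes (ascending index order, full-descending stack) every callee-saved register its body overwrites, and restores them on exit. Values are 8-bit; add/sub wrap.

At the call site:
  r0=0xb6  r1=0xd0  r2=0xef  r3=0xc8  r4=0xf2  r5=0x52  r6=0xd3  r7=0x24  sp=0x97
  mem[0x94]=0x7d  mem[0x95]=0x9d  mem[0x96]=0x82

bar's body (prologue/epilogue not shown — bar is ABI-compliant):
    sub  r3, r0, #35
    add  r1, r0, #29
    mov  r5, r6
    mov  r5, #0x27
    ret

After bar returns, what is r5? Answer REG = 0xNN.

prologue: push r3 -> mem[0x96]=0xc8, sp=0x96
prologue: push r5 -> mem[0x95]=0x52, sp=0x95
body[0] sub  r3, r0, #35 -> r3=0x93
body[1] add  r1, r0, #29 -> r1=0xd3
body[2] mov  r5, r6 -> r5=0xd3
body[3] mov  r5, #0x27 -> r5=0x27
epilogue: pop r5=0x52, sp=0x96
epilogue: pop r3=0xc8, sp=0x97
r5 is callee-saved -> restored

REG = 0x52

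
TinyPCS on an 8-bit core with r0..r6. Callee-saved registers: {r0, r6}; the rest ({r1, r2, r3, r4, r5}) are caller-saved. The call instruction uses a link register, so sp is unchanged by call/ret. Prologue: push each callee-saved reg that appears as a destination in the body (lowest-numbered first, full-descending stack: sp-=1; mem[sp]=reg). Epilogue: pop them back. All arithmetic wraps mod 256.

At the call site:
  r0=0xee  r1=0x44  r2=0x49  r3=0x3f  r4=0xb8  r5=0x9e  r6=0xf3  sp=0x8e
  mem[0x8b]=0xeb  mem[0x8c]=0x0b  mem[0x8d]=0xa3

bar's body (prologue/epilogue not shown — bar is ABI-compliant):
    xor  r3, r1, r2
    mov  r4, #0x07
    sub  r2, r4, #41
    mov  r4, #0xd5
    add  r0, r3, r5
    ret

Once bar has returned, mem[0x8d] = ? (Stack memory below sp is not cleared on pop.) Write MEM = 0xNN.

MEM = 0xee

prologue: push r0 -> mem[0x8d]=0xee, sp=0x8d
body[0] xor  r3, r1, r2 -> r3=0x0d
body[1] mov  r4, #0x07 -> r4=0x07
body[2] sub  r2, r4, #41 -> r2=0xde
body[3] mov  r4, #0xd5 -> r4=0xd5
body[4] add  r0, r3, r5 -> r0=0xab
epilogue: pop r0=0xee, sp=0x8e
prologue pushed ['r0'] at ['0x8d']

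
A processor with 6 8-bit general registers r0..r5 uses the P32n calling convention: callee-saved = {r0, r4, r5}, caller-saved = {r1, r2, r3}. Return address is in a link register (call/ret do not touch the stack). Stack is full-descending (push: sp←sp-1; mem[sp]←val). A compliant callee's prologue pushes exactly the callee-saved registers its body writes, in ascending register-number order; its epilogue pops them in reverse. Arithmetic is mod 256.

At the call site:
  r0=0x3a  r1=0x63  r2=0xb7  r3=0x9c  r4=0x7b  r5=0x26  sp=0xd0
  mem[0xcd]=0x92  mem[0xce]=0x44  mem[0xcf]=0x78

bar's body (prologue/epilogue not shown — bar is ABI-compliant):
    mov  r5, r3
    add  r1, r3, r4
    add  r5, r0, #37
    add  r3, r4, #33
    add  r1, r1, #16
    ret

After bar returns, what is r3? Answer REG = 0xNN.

prologue: push r5 → mem[0xcf]=0x26, sp=0xcf
body[0] mov  r5, r3 → r5=0x9c
body[1] add  r1, r3, r4 → r1=0x17
body[2] add  r5, r0, #37 → r5=0x5f
body[3] add  r3, r4, #33 → r3=0x9c
body[4] add  r1, r1, #16 → r1=0x27
epilogue: pop r5=0x26, sp=0xd0
r3 is caller-saved → body value

REG = 0x9c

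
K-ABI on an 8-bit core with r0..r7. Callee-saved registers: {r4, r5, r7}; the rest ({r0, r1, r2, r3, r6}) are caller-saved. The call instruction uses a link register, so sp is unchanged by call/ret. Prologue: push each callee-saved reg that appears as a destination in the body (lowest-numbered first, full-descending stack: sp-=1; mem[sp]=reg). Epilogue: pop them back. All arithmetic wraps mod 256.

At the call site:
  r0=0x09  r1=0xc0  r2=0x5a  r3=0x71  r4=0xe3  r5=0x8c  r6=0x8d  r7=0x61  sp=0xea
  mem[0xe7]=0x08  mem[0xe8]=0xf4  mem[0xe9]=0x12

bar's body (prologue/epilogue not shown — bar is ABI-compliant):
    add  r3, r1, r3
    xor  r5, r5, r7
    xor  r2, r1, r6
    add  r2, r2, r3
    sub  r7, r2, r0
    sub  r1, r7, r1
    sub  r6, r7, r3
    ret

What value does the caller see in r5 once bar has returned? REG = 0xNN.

prologue: push r5 -> mem[0xe9]=0x8c, sp=0xe9
prologue: push r7 -> mem[0xe8]=0x61, sp=0xe8
body[0] add  r3, r1, r3 -> r3=0x31
body[1] xor  r5, r5, r7 -> r5=0xed
body[2] xor  r2, r1, r6 -> r2=0x4d
body[3] add  r2, r2, r3 -> r2=0x7e
body[4] sub  r7, r2, r0 -> r7=0x75
body[5] sub  r1, r7, r1 -> r1=0xb5
body[6] sub  r6, r7, r3 -> r6=0x44
epilogue: pop r7=0x61, sp=0xe9
epilogue: pop r5=0x8c, sp=0xea
r5 is callee-saved -> restored

REG = 0x8c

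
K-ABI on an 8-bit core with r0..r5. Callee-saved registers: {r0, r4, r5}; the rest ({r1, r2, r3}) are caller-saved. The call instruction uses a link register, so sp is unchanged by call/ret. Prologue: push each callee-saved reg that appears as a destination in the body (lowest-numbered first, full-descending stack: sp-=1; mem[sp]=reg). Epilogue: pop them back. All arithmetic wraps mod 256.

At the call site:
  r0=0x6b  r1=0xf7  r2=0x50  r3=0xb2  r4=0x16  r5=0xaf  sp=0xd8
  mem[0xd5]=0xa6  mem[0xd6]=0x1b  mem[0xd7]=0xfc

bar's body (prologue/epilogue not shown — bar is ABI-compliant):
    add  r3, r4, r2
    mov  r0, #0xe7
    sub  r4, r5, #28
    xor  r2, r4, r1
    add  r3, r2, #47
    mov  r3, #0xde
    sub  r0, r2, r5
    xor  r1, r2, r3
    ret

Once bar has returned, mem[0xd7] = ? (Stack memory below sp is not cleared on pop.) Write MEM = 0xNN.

prologue: push r0 -> mem[0xd7]=0x6b, sp=0xd7
prologue: push r4 -> mem[0xd6]=0x16, sp=0xd6
body[0] add  r3, r4, r2 -> r3=0x66
body[1] mov  r0, #0xe7 -> r0=0xe7
body[2] sub  r4, r5, #28 -> r4=0x93
body[3] xor  r2, r4, r1 -> r2=0x64
body[4] add  r3, r2, #47 -> r3=0x93
body[5] mov  r3, #0xde -> r3=0xde
body[6] sub  r0, r2, r5 -> r0=0xb5
body[7] xor  r1, r2, r3 -> r1=0xba
epilogue: pop r4=0x16, sp=0xd7
epilogue: pop r0=0x6b, sp=0xd8
prologue pushed ['r0', 'r4'] at ['0xd7', '0xd6']

MEM = 0x6b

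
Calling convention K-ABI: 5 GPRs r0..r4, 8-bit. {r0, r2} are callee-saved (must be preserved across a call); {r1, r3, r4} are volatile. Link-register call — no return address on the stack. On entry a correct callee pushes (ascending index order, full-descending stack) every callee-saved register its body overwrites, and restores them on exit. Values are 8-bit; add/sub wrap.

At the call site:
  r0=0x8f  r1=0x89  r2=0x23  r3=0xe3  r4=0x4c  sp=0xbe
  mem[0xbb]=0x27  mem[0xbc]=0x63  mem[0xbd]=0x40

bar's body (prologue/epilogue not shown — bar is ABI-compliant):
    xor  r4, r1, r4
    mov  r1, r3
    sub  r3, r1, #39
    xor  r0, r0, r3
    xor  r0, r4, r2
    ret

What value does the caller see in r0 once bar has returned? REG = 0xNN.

prologue: push r0 → mem[0xbd]=0x8f, sp=0xbd
body[0] xor  r4, r1, r4 → r4=0xc5
body[1] mov  r1, r3 → r1=0xe3
body[2] sub  r3, r1, #39 → r3=0xbc
body[3] xor  r0, r0, r3 → r0=0x33
body[4] xor  r0, r4, r2 → r0=0xe6
epilogue: pop r0=0x8f, sp=0xbe
r0 is callee-saved → restored

REG = 0x8f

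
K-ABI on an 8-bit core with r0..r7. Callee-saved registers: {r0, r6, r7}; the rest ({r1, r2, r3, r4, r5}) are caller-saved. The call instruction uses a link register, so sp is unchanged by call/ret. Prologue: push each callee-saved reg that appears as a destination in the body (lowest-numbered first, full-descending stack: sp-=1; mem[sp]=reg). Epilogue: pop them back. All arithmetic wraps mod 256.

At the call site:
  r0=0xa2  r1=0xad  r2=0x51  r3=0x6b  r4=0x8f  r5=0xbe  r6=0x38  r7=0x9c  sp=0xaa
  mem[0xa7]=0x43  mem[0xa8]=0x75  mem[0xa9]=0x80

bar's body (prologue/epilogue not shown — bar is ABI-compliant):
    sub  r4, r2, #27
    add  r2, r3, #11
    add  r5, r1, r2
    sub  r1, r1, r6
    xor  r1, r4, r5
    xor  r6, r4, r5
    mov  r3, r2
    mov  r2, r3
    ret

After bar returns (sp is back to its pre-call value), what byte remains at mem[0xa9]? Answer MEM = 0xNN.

MEM = 0x38

prologue: push r6 -> mem[0xa9]=0x38, sp=0xa9
body[0] sub  r4, r2, #27 -> r4=0x36
body[1] add  r2, r3, #11 -> r2=0x76
body[2] add  r5, r1, r2 -> r5=0x23
body[3] sub  r1, r1, r6 -> r1=0x75
body[4] xor  r1, r4, r5 -> r1=0x15
body[5] xor  r6, r4, r5 -> r6=0x15
body[6] mov  r3, r2 -> r3=0x76
body[7] mov  r2, r3 -> r2=0x76
epilogue: pop r6=0x38, sp=0xaa
prologue pushed ['r6'] at ['0xa9']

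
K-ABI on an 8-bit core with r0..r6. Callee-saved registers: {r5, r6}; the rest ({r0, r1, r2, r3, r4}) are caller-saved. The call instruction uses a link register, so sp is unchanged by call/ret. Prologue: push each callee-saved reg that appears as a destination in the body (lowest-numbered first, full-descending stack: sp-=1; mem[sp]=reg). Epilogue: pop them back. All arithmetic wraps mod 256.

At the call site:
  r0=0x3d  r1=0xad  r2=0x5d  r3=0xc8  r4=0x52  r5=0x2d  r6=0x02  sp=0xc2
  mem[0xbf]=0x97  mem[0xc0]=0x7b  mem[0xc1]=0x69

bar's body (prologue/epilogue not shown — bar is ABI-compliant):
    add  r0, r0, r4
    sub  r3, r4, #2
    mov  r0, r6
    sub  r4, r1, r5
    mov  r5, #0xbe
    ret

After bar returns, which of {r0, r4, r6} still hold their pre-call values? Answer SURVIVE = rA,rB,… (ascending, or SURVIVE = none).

SURVIVE = r6

prologue: push r5 -> mem[0xc1]=0x2d, sp=0xc1
body[0] add  r0, r0, r4 -> r0=0x8f
body[1] sub  r3, r4, #2 -> r3=0x50
body[2] mov  r0, r6 -> r0=0x02
body[3] sub  r4, r1, r5 -> r4=0x80
body[4] mov  r5, #0xbe -> r5=0xbe
epilogue: pop r5=0x2d, sp=0xc2
r0: caller-saved, written=True
r4: caller-saved, written=True
r6: callee-saved, written=False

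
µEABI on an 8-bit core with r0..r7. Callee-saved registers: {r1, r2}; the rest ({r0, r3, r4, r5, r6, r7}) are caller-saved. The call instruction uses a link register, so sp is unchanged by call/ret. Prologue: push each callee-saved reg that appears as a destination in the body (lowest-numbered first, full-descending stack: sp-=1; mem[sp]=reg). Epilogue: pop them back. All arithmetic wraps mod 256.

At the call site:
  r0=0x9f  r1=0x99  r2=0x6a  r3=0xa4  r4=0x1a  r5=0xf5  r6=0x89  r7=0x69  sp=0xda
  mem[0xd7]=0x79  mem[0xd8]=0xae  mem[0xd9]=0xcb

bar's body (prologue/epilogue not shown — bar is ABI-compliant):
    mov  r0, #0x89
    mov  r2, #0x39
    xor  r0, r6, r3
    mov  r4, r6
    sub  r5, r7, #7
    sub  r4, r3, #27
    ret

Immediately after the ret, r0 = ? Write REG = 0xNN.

prologue: push r2 -> mem[0xd9]=0x6a, sp=0xd9
body[0] mov  r0, #0x89 -> r0=0x89
body[1] mov  r2, #0x39 -> r2=0x39
body[2] xor  r0, r6, r3 -> r0=0x2d
body[3] mov  r4, r6 -> r4=0x89
body[4] sub  r5, r7, #7 -> r5=0x62
body[5] sub  r4, r3, #27 -> r4=0x89
epilogue: pop r2=0x6a, sp=0xda
r0 is caller-saved -> body value

REG = 0x2d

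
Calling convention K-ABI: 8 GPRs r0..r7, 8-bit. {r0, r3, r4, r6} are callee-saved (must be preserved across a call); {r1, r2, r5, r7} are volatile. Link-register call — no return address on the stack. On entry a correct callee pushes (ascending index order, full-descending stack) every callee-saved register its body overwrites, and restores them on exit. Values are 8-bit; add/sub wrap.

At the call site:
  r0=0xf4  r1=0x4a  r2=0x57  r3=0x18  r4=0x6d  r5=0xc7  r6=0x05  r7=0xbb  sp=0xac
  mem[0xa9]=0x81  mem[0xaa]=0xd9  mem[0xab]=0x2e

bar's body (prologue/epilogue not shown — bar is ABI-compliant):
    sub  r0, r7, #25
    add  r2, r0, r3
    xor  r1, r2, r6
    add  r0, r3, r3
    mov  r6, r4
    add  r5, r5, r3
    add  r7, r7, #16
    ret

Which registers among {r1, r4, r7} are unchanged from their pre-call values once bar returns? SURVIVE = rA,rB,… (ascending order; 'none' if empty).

prologue: push r0 -> mem[0xab]=0xf4, sp=0xab
prologue: push r6 -> mem[0xaa]=0x05, sp=0xaa
body[0] sub  r0, r7, #25 -> r0=0xa2
body[1] add  r2, r0, r3 -> r2=0xba
body[2] xor  r1, r2, r6 -> r1=0xbf
body[3] add  r0, r3, r3 -> r0=0x30
body[4] mov  r6, r4 -> r6=0x6d
body[5] add  r5, r5, r3 -> r5=0xdf
body[6] add  r7, r7, #16 -> r7=0xcb
epilogue: pop r6=0x05, sp=0xab
epilogue: pop r0=0xf4, sp=0xac
r1: caller-saved, written=True
r4: callee-saved, written=False
r7: caller-saved, written=True

SURVIVE = r4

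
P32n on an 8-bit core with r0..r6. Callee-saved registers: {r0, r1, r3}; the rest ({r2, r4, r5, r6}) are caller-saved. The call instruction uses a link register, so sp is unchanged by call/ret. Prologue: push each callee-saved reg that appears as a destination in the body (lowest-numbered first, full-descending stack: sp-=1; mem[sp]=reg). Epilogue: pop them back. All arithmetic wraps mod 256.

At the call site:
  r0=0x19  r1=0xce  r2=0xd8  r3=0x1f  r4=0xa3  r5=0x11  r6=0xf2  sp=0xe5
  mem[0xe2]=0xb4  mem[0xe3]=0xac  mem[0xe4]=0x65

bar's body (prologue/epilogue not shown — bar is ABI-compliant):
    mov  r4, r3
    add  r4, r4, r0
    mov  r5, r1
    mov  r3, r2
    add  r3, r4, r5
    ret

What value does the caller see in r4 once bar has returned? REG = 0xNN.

prologue: push r3 → mem[0xe4]=0x1f, sp=0xe4
body[0] mov  r4, r3 → r4=0x1f
body[1] add  r4, r4, r0 → r4=0x38
body[2] mov  r5, r1 → r5=0xce
body[3] mov  r3, r2 → r3=0xd8
body[4] add  r3, r4, r5 → r3=0x06
epilogue: pop r3=0x1f, sp=0xe5
r4 is caller-saved → body value

REG = 0x38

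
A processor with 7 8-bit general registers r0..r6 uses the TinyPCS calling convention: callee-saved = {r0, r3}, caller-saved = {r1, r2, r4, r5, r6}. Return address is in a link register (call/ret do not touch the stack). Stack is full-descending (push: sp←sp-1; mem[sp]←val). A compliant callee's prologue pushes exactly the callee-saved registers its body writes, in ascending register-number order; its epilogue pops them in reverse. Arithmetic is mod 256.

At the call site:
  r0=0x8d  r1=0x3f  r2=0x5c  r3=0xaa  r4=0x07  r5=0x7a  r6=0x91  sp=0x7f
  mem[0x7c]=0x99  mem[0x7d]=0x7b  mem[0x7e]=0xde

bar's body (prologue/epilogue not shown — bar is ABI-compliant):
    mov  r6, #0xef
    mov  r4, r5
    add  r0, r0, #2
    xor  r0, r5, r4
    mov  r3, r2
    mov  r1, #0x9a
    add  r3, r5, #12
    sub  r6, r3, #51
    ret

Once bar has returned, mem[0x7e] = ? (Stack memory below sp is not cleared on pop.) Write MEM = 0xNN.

MEM = 0x8d

prologue: push r0 -> mem[0x7e]=0x8d, sp=0x7e
prologue: push r3 -> mem[0x7d]=0xaa, sp=0x7d
body[0] mov  r6, #0xef -> r6=0xef
body[1] mov  r4, r5 -> r4=0x7a
body[2] add  r0, r0, #2 -> r0=0x8f
body[3] xor  r0, r5, r4 -> r0=0x00
body[4] mov  r3, r2 -> r3=0x5c
body[5] mov  r1, #0x9a -> r1=0x9a
body[6] add  r3, r5, #12 -> r3=0x86
body[7] sub  r6, r3, #51 -> r6=0x53
epilogue: pop r3=0xaa, sp=0x7e
epilogue: pop r0=0x8d, sp=0x7f
prologue pushed ['r0', 'r3'] at ['0x7e', '0x7d']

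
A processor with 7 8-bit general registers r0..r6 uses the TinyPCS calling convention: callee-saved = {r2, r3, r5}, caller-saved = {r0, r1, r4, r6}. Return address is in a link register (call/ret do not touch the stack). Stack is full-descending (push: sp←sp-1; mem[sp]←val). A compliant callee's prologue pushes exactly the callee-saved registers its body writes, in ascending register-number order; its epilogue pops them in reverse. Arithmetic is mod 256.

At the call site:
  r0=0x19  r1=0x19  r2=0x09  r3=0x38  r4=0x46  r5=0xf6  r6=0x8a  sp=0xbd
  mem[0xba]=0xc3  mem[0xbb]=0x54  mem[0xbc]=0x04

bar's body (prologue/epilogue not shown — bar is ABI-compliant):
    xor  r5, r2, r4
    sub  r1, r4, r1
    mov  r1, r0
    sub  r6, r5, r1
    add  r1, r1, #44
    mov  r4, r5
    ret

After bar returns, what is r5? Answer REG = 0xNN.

prologue: push r5 -> mem[0xbc]=0xf6, sp=0xbc
body[0] xor  r5, r2, r4 -> r5=0x4f
body[1] sub  r1, r4, r1 -> r1=0x2d
body[2] mov  r1, r0 -> r1=0x19
body[3] sub  r6, r5, r1 -> r6=0x36
body[4] add  r1, r1, #44 -> r1=0x45
body[5] mov  r4, r5 -> r4=0x4f
epilogue: pop r5=0xf6, sp=0xbd
r5 is callee-saved -> restored

REG = 0xf6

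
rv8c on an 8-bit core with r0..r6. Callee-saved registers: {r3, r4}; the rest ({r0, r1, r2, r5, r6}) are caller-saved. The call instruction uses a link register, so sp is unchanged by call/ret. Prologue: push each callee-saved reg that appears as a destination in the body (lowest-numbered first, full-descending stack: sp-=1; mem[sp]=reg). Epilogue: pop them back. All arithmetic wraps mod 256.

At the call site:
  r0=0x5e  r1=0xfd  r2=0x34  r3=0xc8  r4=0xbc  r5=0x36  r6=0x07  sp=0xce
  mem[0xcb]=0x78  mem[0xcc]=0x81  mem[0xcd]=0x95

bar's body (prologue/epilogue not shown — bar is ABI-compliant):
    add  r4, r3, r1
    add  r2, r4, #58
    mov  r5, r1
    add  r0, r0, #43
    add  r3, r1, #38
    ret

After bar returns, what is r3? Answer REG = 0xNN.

prologue: push r3 -> mem[0xcd]=0xc8, sp=0xcd
prologue: push r4 -> mem[0xcc]=0xbc, sp=0xcc
body[0] add  r4, r3, r1 -> r4=0xc5
body[1] add  r2, r4, #58 -> r2=0xff
body[2] mov  r5, r1 -> r5=0xfd
body[3] add  r0, r0, #43 -> r0=0x89
body[4] add  r3, r1, #38 -> r3=0x23
epilogue: pop r4=0xbc, sp=0xcd
epilogue: pop r3=0xc8, sp=0xce
r3 is callee-saved -> restored

REG = 0xc8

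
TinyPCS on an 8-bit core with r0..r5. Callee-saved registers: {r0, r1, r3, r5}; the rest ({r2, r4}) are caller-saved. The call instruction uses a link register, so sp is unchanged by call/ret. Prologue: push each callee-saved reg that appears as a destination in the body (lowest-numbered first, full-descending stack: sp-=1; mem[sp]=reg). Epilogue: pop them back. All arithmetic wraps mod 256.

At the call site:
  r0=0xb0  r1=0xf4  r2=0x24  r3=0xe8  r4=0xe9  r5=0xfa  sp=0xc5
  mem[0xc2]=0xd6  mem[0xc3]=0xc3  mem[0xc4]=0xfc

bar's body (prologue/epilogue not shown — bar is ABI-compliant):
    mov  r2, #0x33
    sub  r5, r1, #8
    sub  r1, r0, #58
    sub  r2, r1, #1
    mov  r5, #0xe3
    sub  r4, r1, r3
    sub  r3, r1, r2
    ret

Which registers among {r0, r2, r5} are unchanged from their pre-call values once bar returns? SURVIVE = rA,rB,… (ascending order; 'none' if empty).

SURVIVE = r0,r5

prologue: push r1 -> mem[0xc4]=0xf4, sp=0xc4
prologue: push r3 -> mem[0xc3]=0xe8, sp=0xc3
prologue: push r5 -> mem[0xc2]=0xfa, sp=0xc2
body[0] mov  r2, #0x33 -> r2=0x33
body[1] sub  r5, r1, #8 -> r5=0xec
body[2] sub  r1, r0, #58 -> r1=0x76
body[3] sub  r2, r1, #1 -> r2=0x75
body[4] mov  r5, #0xe3 -> r5=0xe3
body[5] sub  r4, r1, r3 -> r4=0x8e
body[6] sub  r3, r1, r2 -> r3=0x01
epilogue: pop r5=0xfa, sp=0xc3
epilogue: pop r3=0xe8, sp=0xc4
epilogue: pop r1=0xf4, sp=0xc5
r0: callee-saved, written=False
r2: caller-saved, written=True
r5: callee-saved, written=True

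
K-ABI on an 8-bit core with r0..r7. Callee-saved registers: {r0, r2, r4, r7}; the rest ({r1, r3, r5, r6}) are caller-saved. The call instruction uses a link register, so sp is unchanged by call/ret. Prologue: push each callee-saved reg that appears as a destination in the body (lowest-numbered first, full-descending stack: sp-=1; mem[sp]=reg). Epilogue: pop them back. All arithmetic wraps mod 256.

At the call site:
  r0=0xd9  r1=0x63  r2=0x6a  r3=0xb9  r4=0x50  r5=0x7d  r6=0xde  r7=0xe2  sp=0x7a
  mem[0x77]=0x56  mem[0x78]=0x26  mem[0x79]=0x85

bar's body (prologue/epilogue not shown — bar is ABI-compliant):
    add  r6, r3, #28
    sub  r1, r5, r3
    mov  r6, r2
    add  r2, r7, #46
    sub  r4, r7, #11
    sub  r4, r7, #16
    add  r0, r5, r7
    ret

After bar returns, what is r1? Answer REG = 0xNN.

REG = 0xc4

prologue: push r0 → mem[0x79]=0xd9, sp=0x79
prologue: push r2 → mem[0x78]=0x6a, sp=0x78
prologue: push r4 → mem[0x77]=0x50, sp=0x77
body[0] add  r6, r3, #28 → r6=0xd5
body[1] sub  r1, r5, r3 → r1=0xc4
body[2] mov  r6, r2 → r6=0x6a
body[3] add  r2, r7, #46 → r2=0x10
body[4] sub  r4, r7, #11 → r4=0xd7
body[5] sub  r4, r7, #16 → r4=0xd2
body[6] add  r0, r5, r7 → r0=0x5f
epilogue: pop r4=0x50, sp=0x78
epilogue: pop r2=0x6a, sp=0x79
epilogue: pop r0=0xd9, sp=0x7a
r1 is caller-saved → body value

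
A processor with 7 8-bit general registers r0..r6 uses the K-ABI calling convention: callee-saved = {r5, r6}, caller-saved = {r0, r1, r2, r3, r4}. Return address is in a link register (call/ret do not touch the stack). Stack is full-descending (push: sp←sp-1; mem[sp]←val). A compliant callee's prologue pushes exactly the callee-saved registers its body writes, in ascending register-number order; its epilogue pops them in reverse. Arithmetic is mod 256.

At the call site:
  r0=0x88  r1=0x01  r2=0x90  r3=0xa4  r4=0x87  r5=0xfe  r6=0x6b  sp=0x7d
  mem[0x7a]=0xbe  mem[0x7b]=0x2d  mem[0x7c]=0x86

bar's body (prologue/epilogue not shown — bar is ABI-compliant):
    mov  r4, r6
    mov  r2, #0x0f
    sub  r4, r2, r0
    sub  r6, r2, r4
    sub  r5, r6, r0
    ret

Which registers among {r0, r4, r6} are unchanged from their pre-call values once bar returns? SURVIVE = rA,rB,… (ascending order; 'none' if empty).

SURVIVE = r0,r4,r6

prologue: push r5 -> mem[0x7c]=0xfe, sp=0x7c
prologue: push r6 -> mem[0x7b]=0x6b, sp=0x7b
body[0] mov  r4, r6 -> r4=0x6b
body[1] mov  r2, #0x0f -> r2=0x0f
body[2] sub  r4, r2, r0 -> r4=0x87
body[3] sub  r6, r2, r4 -> r6=0x88
body[4] sub  r5, r6, r0 -> r5=0x00
epilogue: pop r6=0x6b, sp=0x7c
epilogue: pop r5=0xfe, sp=0x7d
r0: caller-saved, written=False
r4: caller-saved, written=True
r6: callee-saved, written=True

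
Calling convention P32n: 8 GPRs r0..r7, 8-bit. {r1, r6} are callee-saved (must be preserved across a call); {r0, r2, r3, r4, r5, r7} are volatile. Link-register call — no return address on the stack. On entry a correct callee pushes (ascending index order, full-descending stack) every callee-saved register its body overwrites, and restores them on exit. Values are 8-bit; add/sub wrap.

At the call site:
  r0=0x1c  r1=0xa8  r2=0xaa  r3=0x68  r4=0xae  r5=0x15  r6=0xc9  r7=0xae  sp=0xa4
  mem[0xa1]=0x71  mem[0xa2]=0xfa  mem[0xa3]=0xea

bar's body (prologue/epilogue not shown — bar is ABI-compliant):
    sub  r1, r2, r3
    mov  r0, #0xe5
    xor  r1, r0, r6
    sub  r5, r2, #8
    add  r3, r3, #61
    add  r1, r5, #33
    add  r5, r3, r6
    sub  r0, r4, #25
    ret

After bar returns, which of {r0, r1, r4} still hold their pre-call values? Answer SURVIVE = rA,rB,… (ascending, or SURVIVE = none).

prologue: push r1 -> mem[0xa3]=0xa8, sp=0xa3
body[0] sub  r1, r2, r3 -> r1=0x42
body[1] mov  r0, #0xe5 -> r0=0xe5
body[2] xor  r1, r0, r6 -> r1=0x2c
body[3] sub  r5, r2, #8 -> r5=0xa2
body[4] add  r3, r3, #61 -> r3=0xa5
body[5] add  r1, r5, #33 -> r1=0xc3
body[6] add  r5, r3, r6 -> r5=0x6e
body[7] sub  r0, r4, #25 -> r0=0x95
epilogue: pop r1=0xa8, sp=0xa4
r0: caller-saved, written=True
r1: callee-saved, written=True
r4: caller-saved, written=False

SURVIVE = r1,r4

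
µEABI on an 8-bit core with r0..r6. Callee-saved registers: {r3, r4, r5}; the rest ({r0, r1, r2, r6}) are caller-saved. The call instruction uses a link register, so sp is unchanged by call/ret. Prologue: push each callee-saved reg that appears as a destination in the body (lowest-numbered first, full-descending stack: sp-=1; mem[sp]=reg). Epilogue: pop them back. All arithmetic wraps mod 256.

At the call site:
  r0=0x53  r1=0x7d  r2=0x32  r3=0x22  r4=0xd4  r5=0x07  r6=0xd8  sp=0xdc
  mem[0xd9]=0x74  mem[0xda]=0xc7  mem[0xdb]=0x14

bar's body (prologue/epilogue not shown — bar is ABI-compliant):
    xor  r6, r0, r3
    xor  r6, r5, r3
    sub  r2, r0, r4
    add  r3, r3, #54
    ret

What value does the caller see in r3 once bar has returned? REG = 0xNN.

prologue: push r3 → mem[0xdb]=0x22, sp=0xdb
body[0] xor  r6, r0, r3 → r6=0x71
body[1] xor  r6, r5, r3 → r6=0x25
body[2] sub  r2, r0, r4 → r2=0x7f
body[3] add  r3, r3, #54 → r3=0x58
epilogue: pop r3=0x22, sp=0xdc
r3 is callee-saved → restored

REG = 0x22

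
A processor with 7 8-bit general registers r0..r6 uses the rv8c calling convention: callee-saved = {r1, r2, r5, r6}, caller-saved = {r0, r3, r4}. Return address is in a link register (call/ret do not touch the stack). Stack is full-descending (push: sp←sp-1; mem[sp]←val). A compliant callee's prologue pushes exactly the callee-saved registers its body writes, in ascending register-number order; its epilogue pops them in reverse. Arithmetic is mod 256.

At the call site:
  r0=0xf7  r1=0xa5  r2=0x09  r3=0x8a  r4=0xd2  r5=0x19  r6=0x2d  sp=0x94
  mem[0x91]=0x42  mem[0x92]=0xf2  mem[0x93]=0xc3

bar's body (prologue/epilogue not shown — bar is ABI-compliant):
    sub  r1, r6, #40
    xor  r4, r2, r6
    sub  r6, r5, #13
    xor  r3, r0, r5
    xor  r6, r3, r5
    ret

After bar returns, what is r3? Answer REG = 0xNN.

REG = 0xee

prologue: push r1 -> mem[0x93]=0xa5, sp=0x93
prologue: push r6 -> mem[0x92]=0x2d, sp=0x92
body[0] sub  r1, r6, #40 -> r1=0x05
body[1] xor  r4, r2, r6 -> r4=0x24
body[2] sub  r6, r5, #13 -> r6=0x0c
body[3] xor  r3, r0, r5 -> r3=0xee
body[4] xor  r6, r3, r5 -> r6=0xf7
epilogue: pop r6=0x2d, sp=0x93
epilogue: pop r1=0xa5, sp=0x94
r3 is caller-saved -> body value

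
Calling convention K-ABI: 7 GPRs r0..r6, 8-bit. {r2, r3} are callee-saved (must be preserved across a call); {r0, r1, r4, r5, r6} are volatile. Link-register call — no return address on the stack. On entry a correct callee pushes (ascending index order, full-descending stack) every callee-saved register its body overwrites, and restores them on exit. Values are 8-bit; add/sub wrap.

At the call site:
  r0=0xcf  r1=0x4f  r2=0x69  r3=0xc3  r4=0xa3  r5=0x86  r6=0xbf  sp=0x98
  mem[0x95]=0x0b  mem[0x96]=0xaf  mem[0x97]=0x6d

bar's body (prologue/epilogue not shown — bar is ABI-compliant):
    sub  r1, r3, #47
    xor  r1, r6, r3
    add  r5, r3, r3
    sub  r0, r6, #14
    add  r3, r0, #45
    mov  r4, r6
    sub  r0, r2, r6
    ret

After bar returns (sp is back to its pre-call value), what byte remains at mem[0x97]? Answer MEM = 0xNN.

prologue: push r3 -> mem[0x97]=0xc3, sp=0x97
body[0] sub  r1, r3, #47 -> r1=0x94
body[1] xor  r1, r6, r3 -> r1=0x7c
body[2] add  r5, r3, r3 -> r5=0x86
body[3] sub  r0, r6, #14 -> r0=0xb1
body[4] add  r3, r0, #45 -> r3=0xde
body[5] mov  r4, r6 -> r4=0xbf
body[6] sub  r0, r2, r6 -> r0=0xaa
epilogue: pop r3=0xc3, sp=0x98
prologue pushed ['r3'] at ['0x97']

MEM = 0xc3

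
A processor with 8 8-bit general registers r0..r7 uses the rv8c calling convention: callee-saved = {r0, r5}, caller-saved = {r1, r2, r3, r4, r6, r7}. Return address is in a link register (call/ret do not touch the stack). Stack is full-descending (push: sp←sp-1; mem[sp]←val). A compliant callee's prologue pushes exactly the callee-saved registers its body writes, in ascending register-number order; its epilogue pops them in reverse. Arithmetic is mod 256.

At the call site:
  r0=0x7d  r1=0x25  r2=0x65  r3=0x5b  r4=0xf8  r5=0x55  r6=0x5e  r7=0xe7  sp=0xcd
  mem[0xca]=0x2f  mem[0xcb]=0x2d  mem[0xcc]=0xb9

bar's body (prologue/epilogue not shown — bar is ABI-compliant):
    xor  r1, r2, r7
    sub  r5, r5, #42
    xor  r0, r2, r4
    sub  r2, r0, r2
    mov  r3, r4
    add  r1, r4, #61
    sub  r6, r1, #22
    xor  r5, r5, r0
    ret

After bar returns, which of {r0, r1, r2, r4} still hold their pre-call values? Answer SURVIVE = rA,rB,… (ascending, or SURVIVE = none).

SURVIVE = r0,r4

prologue: push r0 → mem[0xcc]=0x7d, sp=0xcc
prologue: push r5 → mem[0xcb]=0x55, sp=0xcb
body[0] xor  r1, r2, r7 → r1=0x82
body[1] sub  r5, r5, #42 → r5=0x2b
body[2] xor  r0, r2, r4 → r0=0x9d
body[3] sub  r2, r0, r2 → r2=0x38
body[4] mov  r3, r4 → r3=0xf8
body[5] add  r1, r4, #61 → r1=0x35
body[6] sub  r6, r1, #22 → r6=0x1f
body[7] xor  r5, r5, r0 → r5=0xb6
epilogue: pop r5=0x55, sp=0xcc
epilogue: pop r0=0x7d, sp=0xcd
r0: callee-saved, written=True
r1: caller-saved, written=True
r2: caller-saved, written=True
r4: caller-saved, written=False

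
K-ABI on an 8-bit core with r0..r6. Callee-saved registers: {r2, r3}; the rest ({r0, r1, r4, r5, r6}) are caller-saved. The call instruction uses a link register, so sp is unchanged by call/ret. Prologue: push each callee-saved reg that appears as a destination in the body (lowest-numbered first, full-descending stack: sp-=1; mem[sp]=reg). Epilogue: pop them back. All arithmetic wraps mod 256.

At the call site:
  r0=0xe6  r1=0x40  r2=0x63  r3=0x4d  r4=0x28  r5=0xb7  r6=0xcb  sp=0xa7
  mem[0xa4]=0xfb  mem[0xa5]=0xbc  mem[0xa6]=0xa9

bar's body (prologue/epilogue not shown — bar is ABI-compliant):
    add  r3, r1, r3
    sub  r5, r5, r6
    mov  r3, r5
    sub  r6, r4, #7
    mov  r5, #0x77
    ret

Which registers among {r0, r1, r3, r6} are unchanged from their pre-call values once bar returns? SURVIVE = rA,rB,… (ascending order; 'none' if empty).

SURVIVE = r0,r1,r3

prologue: push r3 → mem[0xa6]=0x4d, sp=0xa6
body[0] add  r3, r1, r3 → r3=0x8d
body[1] sub  r5, r5, r6 → r5=0xec
body[2] mov  r3, r5 → r3=0xec
body[3] sub  r6, r4, #7 → r6=0x21
body[4] mov  r5, #0x77 → r5=0x77
epilogue: pop r3=0x4d, sp=0xa7
r0: caller-saved, written=False
r1: caller-saved, written=False
r3: callee-saved, written=True
r6: caller-saved, written=True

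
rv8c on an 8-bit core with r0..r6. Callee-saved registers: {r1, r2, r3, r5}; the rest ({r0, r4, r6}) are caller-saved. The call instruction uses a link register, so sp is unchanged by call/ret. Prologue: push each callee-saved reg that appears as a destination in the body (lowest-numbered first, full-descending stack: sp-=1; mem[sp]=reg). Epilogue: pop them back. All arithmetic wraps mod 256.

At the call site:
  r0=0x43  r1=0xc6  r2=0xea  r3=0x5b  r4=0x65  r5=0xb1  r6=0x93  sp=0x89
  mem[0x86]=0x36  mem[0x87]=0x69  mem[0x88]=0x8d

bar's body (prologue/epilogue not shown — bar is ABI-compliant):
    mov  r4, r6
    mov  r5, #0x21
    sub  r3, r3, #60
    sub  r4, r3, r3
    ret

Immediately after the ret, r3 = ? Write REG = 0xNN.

REG = 0x5b

prologue: push r3 -> mem[0x88]=0x5b, sp=0x88
prologue: push r5 -> mem[0x87]=0xb1, sp=0x87
body[0] mov  r4, r6 -> r4=0x93
body[1] mov  r5, #0x21 -> r5=0x21
body[2] sub  r3, r3, #60 -> r3=0x1f
body[3] sub  r4, r3, r3 -> r4=0x00
epilogue: pop r5=0xb1, sp=0x88
epilogue: pop r3=0x5b, sp=0x89
r3 is callee-saved -> restored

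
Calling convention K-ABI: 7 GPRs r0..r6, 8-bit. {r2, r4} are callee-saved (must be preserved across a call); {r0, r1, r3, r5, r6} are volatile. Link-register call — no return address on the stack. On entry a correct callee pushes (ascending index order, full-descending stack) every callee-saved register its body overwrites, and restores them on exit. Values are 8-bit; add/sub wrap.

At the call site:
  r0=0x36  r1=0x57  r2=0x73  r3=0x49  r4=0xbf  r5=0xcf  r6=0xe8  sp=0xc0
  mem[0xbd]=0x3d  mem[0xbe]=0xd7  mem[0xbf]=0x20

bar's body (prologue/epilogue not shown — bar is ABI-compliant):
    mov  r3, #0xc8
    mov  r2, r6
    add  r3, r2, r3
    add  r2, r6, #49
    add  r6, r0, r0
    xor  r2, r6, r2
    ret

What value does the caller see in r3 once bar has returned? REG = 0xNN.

prologue: push r2 -> mem[0xbf]=0x73, sp=0xbf
body[0] mov  r3, #0xc8 -> r3=0xc8
body[1] mov  r2, r6 -> r2=0xe8
body[2] add  r3, r2, r3 -> r3=0xb0
body[3] add  r2, r6, #49 -> r2=0x19
body[4] add  r6, r0, r0 -> r6=0x6c
body[5] xor  r2, r6, r2 -> r2=0x75
epilogue: pop r2=0x73, sp=0xc0
r3 is caller-saved -> body value

REG = 0xb0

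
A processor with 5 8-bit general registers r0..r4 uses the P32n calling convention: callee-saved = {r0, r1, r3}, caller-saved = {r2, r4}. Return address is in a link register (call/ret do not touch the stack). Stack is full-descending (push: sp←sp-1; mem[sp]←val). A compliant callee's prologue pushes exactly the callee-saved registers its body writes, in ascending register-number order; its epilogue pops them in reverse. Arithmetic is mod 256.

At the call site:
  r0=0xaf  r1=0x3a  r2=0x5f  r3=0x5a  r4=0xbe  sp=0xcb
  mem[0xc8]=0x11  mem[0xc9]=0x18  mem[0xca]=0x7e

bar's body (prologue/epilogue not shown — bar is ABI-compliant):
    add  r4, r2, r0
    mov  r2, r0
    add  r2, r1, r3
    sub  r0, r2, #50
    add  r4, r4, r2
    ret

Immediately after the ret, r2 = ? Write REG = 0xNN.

prologue: push r0 -> mem[0xca]=0xaf, sp=0xca
body[0] add  r4, r2, r0 -> r4=0x0e
body[1] mov  r2, r0 -> r2=0xaf
body[2] add  r2, r1, r3 -> r2=0x94
body[3] sub  r0, r2, #50 -> r0=0x62
body[4] add  r4, r4, r2 -> r4=0xa2
epilogue: pop r0=0xaf, sp=0xcb
r2 is caller-saved -> body value

REG = 0x94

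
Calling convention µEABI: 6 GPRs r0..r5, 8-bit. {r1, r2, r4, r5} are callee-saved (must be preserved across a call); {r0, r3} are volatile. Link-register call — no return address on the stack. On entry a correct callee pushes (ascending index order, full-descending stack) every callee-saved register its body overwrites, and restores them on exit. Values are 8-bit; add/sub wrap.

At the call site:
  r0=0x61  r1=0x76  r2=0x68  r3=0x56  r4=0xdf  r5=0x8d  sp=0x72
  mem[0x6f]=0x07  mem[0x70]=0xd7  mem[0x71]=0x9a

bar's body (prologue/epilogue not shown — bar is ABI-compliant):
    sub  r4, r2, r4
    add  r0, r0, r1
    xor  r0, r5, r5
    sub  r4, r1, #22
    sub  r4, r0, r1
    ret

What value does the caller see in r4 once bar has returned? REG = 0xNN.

prologue: push r4 -> mem[0x71]=0xdf, sp=0x71
body[0] sub  r4, r2, r4 -> r4=0x89
body[1] add  r0, r0, r1 -> r0=0xd7
body[2] xor  r0, r5, r5 -> r0=0x00
body[3] sub  r4, r1, #22 -> r4=0x60
body[4] sub  r4, r0, r1 -> r4=0x8a
epilogue: pop r4=0xdf, sp=0x72
r4 is callee-saved -> restored

REG = 0xdf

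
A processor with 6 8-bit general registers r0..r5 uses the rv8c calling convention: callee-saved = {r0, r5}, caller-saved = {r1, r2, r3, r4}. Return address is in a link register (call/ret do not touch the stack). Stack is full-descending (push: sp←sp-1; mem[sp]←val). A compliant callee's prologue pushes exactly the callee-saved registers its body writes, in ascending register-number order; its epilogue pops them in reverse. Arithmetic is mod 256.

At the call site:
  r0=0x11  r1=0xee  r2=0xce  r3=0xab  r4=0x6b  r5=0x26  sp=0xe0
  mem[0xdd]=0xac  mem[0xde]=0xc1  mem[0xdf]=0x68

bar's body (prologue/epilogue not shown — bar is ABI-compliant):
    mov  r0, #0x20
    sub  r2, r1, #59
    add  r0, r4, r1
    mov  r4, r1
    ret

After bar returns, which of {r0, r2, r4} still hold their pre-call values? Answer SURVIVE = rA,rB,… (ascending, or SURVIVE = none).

SURVIVE = r0

prologue: push r0 -> mem[0xdf]=0x11, sp=0xdf
body[0] mov  r0, #0x20 -> r0=0x20
body[1] sub  r2, r1, #59 -> r2=0xb3
body[2] add  r0, r4, r1 -> r0=0x59
body[3] mov  r4, r1 -> r4=0xee
epilogue: pop r0=0x11, sp=0xe0
r0: callee-saved, written=True
r2: caller-saved, written=True
r4: caller-saved, written=True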